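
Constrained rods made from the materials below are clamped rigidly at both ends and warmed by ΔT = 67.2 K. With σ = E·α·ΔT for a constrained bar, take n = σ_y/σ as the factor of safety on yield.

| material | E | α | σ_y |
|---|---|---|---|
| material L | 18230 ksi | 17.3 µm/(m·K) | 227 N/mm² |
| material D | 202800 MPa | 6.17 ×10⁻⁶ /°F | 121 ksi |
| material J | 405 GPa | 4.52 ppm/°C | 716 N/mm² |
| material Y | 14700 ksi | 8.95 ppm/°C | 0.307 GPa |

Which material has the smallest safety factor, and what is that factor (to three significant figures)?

material L, n = 1.55

In consistent units (E in GPa, α in ×10⁻⁶/K, σ_y in MPa):
  material L: E = 125.7, α = 17.3, σ_y = 227.0 → σ = 146 MPa, n = 1.55
  material D: E = 202.8, α = 11.1, σ_y = 834.3 → σ = 151 MPa, n = 5.51
  material J: E = 405.0, α = 4.52, σ_y = 716.0 → σ = 123 MPa, n = 5.82
  material Y: E = 101.4, α = 8.95, σ_y = 307.0 → σ = 61.0 MPa, n = 5.04
Smallest n: material L with n = 1.55.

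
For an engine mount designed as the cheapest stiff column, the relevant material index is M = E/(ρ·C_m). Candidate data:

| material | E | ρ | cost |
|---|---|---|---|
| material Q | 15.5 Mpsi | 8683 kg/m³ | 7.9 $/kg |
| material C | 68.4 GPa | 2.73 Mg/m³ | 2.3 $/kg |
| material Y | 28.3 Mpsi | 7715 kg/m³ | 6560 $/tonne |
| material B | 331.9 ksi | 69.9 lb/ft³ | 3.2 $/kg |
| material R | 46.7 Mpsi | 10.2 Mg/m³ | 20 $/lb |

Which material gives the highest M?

material C

Convert each candidate to consistent units, then evaluate M:
  material Q: E = 106.9 GPa, ρ = 8683 kg/m³, cost = 7.900 $/kg
  material C: E = 68.40 GPa, ρ = 2730 kg/m³, cost = 2.300 $/kg
  material Y: E = 195.1 GPa, ρ = 7715 kg/m³, cost = 6.560 $/kg
  material B: E = 2.288 GPa, ρ = 1120 kg/m³, cost = 3.200 $/kg
  material R: E = 322.0 GPa, ρ = 10200 kg/m³, cost = 44.09 $/kg
  material C: M = 10.9 MN·m per $
  material Y: M = 3.86 MN·m per $
  material Q: M = 1.56 MN·m per $
  material R: M = 0.716 MN·m per $
  material B: M = 0.639 MN·m per $
Highest index: material C.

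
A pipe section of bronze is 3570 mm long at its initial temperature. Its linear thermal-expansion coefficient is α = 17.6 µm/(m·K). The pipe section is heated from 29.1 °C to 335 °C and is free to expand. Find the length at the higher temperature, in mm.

ΔT = 335 − 29.1 = 305.9 K.
ΔL = α·L₀·ΔT = 17.6×10⁻⁶ × 3570 mm × 305.9 K = 19.2 mm.
L = L₀ + ΔL = 3570 + 19.2 = 3589.2 mm.

3589.2 mm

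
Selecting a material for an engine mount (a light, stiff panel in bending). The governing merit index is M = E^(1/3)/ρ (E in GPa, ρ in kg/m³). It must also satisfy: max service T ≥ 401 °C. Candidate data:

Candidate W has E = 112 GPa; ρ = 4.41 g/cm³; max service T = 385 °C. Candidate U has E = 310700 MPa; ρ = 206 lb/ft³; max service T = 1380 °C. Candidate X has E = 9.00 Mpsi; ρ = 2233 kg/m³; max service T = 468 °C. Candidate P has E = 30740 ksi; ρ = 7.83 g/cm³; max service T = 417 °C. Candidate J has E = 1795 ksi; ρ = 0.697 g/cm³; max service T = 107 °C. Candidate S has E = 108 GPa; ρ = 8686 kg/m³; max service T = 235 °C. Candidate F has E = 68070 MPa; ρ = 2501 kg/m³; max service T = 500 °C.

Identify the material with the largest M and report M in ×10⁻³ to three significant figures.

candidate U, M = 2.05×10⁻³

Screen on constraints: max service T ≥ 401 °C. Survivors: candidate U, candidate X, candidate P, candidate F.
After converting to SI:
  candidate U: E = 310.7 GPa, ρ = 3300 kg/m³
  candidate X: E = 62.05 GPa, ρ = 2233 kg/m³
  candidate P: E = 211.9 GPa, ρ = 7830 kg/m³
  candidate F: E = 68.07 GPa, ρ = 2501 kg/m³
  candidate U: M = 2.05×10⁻³
  candidate X: M = 1.77×10⁻³
  candidate F: M = 1.63×10⁻³
  candidate P: M = 0.761×10⁻³
Candidate U ranks first.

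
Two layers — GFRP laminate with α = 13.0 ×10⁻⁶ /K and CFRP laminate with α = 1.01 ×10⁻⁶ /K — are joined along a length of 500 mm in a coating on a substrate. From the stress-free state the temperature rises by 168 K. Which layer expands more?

GFRP laminate

α(GFRP laminate) = 13.0×10⁻⁶/K vs α(CFRP laminate) = 1.01×10⁻⁶/K.
Higher α expands more for the same ΔT: GFRP laminate.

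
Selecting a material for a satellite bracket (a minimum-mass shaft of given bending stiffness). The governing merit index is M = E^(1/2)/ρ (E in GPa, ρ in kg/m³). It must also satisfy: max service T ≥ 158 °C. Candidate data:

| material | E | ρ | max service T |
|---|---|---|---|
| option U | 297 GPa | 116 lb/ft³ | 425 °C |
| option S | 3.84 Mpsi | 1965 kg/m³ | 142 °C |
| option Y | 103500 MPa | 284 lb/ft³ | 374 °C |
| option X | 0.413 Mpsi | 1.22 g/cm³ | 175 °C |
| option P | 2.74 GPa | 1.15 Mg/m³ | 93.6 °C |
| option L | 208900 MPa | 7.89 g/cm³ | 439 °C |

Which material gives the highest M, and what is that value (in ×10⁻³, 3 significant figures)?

option U, M = 9.27×10⁻³

Screen on constraints: max service T ≥ 158 °C. Survivors: option U, option Y, option X, option L.
Normalizing units and computing the index:
  option U: E = 297.0 GPa, ρ = 1858 kg/m³
  option Y: E = 103.5 GPa, ρ = 4549 kg/m³
  option X: E = 2.848 GPa, ρ = 1220 kg/m³
  option L: E = 208.9 GPa, ρ = 7890 kg/m³
  option U: M = 9.27×10⁻³
  option Y: M = 2.24×10⁻³
  option L: M = 1.83×10⁻³
  option X: M = 1.38×10⁻³
Highest index: option U.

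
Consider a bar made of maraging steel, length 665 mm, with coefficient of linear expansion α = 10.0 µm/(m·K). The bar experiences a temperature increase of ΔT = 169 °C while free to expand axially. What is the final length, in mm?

666.12 mm

ΔL = α·L₀·ΔT = 10.0×10⁻⁶ × 665 mm × 169.0 K = 1.12 mm.
L = L₀ + ΔL = 665 + 1.12 = 666.12 mm.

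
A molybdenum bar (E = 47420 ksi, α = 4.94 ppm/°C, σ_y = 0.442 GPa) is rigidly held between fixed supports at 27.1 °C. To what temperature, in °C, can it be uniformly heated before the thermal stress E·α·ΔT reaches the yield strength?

301 °C

E = 47420 ksi = 326.9 GPa.
σ_y = 0.442 GPa = 442.0 MPa.
E·α·ΔT = 442.0 MPa ⇒ ΔT = 442.0 / (326.9×10³ × 4.94×10⁻⁶) = 273.7 K.
T = 27.1 + 273.7 = 300.8 °C.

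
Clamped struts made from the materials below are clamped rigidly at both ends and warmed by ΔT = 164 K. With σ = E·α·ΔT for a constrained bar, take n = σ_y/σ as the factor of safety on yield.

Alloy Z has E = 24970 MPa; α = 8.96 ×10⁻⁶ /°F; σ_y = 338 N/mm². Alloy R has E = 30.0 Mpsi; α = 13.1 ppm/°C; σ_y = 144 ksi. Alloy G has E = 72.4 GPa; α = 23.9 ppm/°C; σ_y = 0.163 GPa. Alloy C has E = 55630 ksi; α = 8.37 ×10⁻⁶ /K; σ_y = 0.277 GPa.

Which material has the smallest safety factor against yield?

Per material, after unit conversion:
  alloy Z: E = 24.97, α = 16.1, σ_y = 338.0 → σ = 66.0 MPa, n = 5.12
  alloy R: E = 206.8, α = 13.1, σ_y = 992.8 → σ = 444 MPa, n = 2.23
  alloy G: E = 72.40, α = 23.9, σ_y = 163.0 → σ = 284 MPa, n = 0.574
  alloy C: E = 383.6, α = 8.37, σ_y = 277.0 → σ = 526 MPa, n = 0.526
Alloy C has the lowest safety factor, n = 0.526.

alloy C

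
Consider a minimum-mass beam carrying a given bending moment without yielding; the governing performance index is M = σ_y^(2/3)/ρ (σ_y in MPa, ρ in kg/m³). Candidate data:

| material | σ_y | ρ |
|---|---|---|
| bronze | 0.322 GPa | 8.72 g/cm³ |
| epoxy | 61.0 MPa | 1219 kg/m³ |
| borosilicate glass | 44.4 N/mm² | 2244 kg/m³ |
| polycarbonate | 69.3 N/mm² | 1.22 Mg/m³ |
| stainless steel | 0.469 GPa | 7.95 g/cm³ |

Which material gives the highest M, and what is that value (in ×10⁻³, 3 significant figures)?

polycarbonate, M = 13.8×10⁻³

Putting every candidate on a common basis:
  bronze: σ_y = 322.0 MPa, ρ = 8720 kg/m³
  epoxy: σ_y = 61.00 MPa, ρ = 1219 kg/m³
  borosilicate glass: σ_y = 44.40 MPa, ρ = 2244 kg/m³
  polycarbonate: σ_y = 69.30 MPa, ρ = 1220 kg/m³
  stainless steel: σ_y = 469.0 MPa, ρ = 7950 kg/m³
  polycarbonate: M = 13.8×10⁻³
  epoxy: M = 12.7×10⁻³
  stainless steel: M = 7.59×10⁻³
  borosilicate glass: M = 5.59×10⁻³
  bronze: M = 5.39×10⁻³
The maximum is for polycarbonate.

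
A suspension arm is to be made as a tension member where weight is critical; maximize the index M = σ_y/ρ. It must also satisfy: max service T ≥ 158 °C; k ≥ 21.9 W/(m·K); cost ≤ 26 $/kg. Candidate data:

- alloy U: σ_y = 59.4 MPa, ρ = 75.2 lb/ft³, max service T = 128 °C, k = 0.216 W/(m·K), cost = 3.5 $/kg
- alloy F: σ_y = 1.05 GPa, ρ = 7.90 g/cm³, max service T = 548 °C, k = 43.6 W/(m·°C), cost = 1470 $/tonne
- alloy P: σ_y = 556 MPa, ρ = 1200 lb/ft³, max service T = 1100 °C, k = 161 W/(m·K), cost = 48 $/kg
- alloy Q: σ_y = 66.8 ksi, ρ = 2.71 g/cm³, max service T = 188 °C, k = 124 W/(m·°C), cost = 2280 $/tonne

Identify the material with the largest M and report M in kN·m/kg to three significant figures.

alloy Q, M = 170 kN·m/kg

Screen on constraints: max service T ≥ 158 °C; k ≥ 21.9 W/(m·K); cost ≤ 26 $/kg. Survivors: alloy F, alloy Q.
In SI units:
  alloy F: σ_y = 1050 MPa, ρ = 7900 kg/m³
  alloy Q: σ_y = 460.6 MPa, ρ = 2710 kg/m³
  alloy Q: M = 170 kN·m/kg
  alloy F: M = 133 kN·m/kg
The maximum is for alloy Q.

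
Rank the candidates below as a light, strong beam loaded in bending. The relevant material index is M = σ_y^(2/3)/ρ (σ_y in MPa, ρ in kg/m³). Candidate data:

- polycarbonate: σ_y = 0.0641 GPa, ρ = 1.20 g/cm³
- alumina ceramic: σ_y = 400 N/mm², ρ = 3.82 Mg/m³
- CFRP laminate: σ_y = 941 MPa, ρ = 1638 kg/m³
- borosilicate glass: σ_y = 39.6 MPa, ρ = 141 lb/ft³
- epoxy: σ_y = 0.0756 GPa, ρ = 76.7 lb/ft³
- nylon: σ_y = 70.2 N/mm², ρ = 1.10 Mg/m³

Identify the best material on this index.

CFRP laminate

In SI units:
  polycarbonate: σ_y = 64.10 MPa, ρ = 1200 kg/m³
  alumina ceramic: σ_y = 400.0 MPa, ρ = 3820 kg/m³
  CFRP laminate: σ_y = 941.0 MPa, ρ = 1638 kg/m³
  borosilicate glass: σ_y = 39.60 MPa, ρ = 2259 kg/m³
  epoxy: σ_y = 75.60 MPa, ρ = 1229 kg/m³
  nylon: σ_y = 70.20 MPa, ρ = 1100 kg/m³
  CFRP laminate: M = 58.6×10⁻³
  nylon: M = 15.5×10⁻³
  epoxy: M = 14.6×10⁻³
  alumina ceramic: M = 14.2×10⁻³
  polycarbonate: M = 13.3×10⁻³
  borosilicate glass: M = 5.14×10⁻³
The maximum is for CFRP laminate.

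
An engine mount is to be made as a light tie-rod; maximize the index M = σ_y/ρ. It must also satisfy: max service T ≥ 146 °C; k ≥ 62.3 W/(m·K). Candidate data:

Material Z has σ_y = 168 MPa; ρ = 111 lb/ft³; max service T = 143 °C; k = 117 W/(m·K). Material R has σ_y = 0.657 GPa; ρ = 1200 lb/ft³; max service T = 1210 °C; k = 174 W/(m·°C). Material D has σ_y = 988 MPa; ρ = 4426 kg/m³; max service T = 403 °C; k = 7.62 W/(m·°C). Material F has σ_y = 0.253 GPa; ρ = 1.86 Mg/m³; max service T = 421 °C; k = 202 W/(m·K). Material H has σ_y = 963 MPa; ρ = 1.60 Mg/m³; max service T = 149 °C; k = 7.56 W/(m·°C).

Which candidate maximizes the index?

Screen on constraints: max service T ≥ 146 °C; k ≥ 62.3 W/(m·K). Survivors: material R, material F.
After converting to SI:
  material R: σ_y = 657.0 MPa, ρ = 19220 kg/m³
  material F: σ_y = 253.0 MPa, ρ = 1860 kg/m³
  material F: M = 136 kN·m/kg
  material R: M = 34.2 kN·m/kg
Material F ranks first.

material F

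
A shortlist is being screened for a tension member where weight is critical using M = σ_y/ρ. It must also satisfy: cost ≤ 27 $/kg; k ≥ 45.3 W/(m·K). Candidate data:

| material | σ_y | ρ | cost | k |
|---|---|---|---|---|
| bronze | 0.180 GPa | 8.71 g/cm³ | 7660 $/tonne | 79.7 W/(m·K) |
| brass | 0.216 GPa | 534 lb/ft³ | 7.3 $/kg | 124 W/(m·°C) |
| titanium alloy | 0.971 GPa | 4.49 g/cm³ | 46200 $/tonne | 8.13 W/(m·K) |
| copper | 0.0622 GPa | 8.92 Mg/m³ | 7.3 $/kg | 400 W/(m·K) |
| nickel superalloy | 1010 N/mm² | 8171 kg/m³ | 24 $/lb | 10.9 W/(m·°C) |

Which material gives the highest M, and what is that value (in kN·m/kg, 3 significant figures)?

brass, M = 25.3 kN·m/kg

Screen on constraints: cost ≤ 27 $/kg; k ≥ 45.3 W/(m·K). Survivors: bronze, brass, copper.
Normalizing units and computing the index:
  bronze: σ_y = 180.0 MPa, ρ = 8710 kg/m³
  brass: σ_y = 216.0 MPa, ρ = 8554 kg/m³
  copper: σ_y = 62.20 MPa, ρ = 8920 kg/m³
  brass: M = 25.3 kN·m/kg
  bronze: M = 20.7 kN·m/kg
  copper: M = 6.97 kN·m/kg
Brass has the largest M.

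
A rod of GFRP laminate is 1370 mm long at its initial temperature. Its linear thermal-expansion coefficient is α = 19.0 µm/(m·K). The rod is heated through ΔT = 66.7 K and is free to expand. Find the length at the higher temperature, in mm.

ΔL = α·L₀·ΔT = 19.0×10⁻⁶ × 1370 mm × 66.70 K = 1.74 mm.
L = L₀ + ΔL = 1370 + 1.74 = 1371.7 mm.

1371.7 mm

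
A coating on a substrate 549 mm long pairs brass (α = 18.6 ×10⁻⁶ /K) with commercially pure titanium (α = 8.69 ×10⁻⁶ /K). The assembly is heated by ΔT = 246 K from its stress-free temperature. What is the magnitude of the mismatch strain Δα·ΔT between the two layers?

2.44×10⁻³

Δα = |18.6 − 8.69|×10⁻⁶/K = 9.91×10⁻⁶/K.
Mismatch strain = Δα·ΔT = 9.91×10⁻⁶ × 246.0 = 2.44×10⁻³.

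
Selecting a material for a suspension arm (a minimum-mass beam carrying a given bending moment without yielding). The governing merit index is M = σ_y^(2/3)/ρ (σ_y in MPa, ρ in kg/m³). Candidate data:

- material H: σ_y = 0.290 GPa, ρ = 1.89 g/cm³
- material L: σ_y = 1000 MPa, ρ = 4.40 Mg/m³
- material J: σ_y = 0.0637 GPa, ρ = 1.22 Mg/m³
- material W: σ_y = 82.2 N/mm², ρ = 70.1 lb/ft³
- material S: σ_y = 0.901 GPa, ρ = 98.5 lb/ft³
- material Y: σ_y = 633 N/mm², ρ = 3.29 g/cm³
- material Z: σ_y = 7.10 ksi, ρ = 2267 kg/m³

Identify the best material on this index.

Convert each candidate to consistent units, then evaluate M:
  material H: σ_y = 290.0 MPa, ρ = 1890 kg/m³
  material L: σ_y = 1000 MPa, ρ = 4400 kg/m³
  material J: σ_y = 63.70 MPa, ρ = 1220 kg/m³
  material W: σ_y = 82.20 MPa, ρ = 1123 kg/m³
  material S: σ_y = 901.0 MPa, ρ = 1578 kg/m³
  material Y: σ_y = 633.0 MPa, ρ = 3290 kg/m³
  material Z: σ_y = 48.95 MPa, ρ = 2267 kg/m³
  material S: M = 59.1×10⁻³
  material H: M = 23.2×10⁻³
  material L: M = 22.7×10⁻³
  material Y: M = 22.4×10⁻³
  material W: M = 16.8×10⁻³
  material J: M = 13.1×10⁻³
  material Z: M = 5.90×10⁻³
Material S ranks first.

material S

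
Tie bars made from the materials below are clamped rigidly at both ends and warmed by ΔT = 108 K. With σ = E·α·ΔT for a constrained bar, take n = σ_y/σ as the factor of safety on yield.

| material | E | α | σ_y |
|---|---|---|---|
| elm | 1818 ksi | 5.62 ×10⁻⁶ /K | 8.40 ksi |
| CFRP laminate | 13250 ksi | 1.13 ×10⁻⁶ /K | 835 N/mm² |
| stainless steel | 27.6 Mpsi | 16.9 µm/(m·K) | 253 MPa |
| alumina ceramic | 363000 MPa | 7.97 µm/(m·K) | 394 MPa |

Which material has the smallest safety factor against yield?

stainless steel

In consistent units (E in GPa, α in ×10⁻⁶/K, σ_y in MPa):
  elm: E = 12.53, α = 5.62, σ_y = 57.92 → σ = 7.61 MPa, n = 7.61
  CFRP laminate: E = 91.36, α = 1.13, σ_y = 835.0 → σ = 11.1 MPa, n = 74.9
  stainless steel: E = 190.3, α = 16.9, σ_y = 253.0 → σ = 347 MPa, n = 0.728
  alumina ceramic: E = 363.0, α = 7.97, σ_y = 394.0 → σ = 312 MPa, n = 1.26
The minimum is stainless steel at n = 0.728.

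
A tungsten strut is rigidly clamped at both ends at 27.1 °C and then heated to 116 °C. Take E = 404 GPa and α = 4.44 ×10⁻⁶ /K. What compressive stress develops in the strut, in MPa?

159 MPa

ΔT = 88.90 K. Constrained thermal stress σ = E·α·ΔT = 404.0×10³ MPa × 4.44×10⁻⁶ × 88.90 = 159 MPa (compressive).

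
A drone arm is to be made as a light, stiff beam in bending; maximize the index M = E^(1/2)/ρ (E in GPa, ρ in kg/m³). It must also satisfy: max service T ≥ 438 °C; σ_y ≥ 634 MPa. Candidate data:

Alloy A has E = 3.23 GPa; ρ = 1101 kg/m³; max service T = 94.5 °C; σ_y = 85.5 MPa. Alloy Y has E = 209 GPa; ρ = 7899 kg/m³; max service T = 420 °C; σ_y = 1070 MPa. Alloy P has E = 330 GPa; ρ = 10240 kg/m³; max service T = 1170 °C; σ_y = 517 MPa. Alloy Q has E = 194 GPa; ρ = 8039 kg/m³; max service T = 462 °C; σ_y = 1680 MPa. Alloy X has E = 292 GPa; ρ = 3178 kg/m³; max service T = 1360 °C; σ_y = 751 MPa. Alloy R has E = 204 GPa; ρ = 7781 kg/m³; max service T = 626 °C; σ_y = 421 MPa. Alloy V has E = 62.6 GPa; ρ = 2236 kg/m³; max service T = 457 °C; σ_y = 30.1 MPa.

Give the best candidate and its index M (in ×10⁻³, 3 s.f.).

Screen on constraints: max service T ≥ 438 °C; σ_y ≥ 634 MPa. Survivors: alloy Q, alloy X.
Computing M directly (units already consistent):
  alloy X: M = 5.38×10⁻³
  alloy Q: M = 1.73×10⁻³
Alloy X ranks first.

alloy X, M = 5.38×10⁻³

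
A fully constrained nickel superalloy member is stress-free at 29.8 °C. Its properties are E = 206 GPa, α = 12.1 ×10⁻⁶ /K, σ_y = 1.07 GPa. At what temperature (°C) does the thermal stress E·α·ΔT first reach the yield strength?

459 °C

σ_y = 1.07 GPa = 1070 MPa.
E·α·ΔT = 1070 MPa ⇒ ΔT = 1070 / (206.0×10³ × 12.1×10⁻⁶) = 429.3 K.
T = 29.8 + 429.3 = 459.1 °C.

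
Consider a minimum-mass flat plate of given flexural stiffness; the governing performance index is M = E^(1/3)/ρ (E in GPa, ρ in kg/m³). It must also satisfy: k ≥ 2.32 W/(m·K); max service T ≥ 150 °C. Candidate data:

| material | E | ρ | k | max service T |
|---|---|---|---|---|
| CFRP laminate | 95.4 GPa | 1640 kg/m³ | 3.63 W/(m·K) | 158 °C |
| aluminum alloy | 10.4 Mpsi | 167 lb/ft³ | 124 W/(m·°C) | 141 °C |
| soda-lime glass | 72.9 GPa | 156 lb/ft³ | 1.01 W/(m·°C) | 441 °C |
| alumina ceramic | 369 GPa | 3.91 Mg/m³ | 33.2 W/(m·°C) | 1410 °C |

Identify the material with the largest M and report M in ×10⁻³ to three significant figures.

Screen on constraints: k ≥ 2.32 W/(m·K); max service T ≥ 150 °C. Survivors: CFRP laminate, alumina ceramic.
Putting every candidate on a common basis:
  CFRP laminate: E = 95.40 GPa, ρ = 1640 kg/m³
  alumina ceramic: E = 369.0 GPa, ρ = 3910 kg/m³
  CFRP laminate: M = 2.79×10⁻³
  alumina ceramic: M = 1.83×10⁻³
The maximum is for CFRP laminate.

CFRP laminate, M = 2.79×10⁻³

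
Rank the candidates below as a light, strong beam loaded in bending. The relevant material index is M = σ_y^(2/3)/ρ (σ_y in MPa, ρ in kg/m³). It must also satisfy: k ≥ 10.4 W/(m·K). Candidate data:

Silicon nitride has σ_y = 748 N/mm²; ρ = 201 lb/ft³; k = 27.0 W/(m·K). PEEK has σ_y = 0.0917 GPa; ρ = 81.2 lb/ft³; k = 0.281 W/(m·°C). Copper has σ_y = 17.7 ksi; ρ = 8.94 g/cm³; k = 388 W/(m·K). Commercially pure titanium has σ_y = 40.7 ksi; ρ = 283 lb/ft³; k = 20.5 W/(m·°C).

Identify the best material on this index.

silicon nitride

Screen on constraints: k ≥ 10.4 W/(m·K). Survivors: silicon nitride, copper, commercially pure titanium.
Putting every candidate on a common basis:
  silicon nitride: σ_y = 748.0 MPa, ρ = 3220 kg/m³
  copper: σ_y = 122.0 MPa, ρ = 8940 kg/m³
  commercially pure titanium: σ_y = 280.6 MPa, ρ = 4533 kg/m³
  silicon nitride: M = 25.6×10⁻³
  commercially pure titanium: M = 9.46×10⁻³
  copper: M = 2.75×10⁻³
Silicon nitride has the largest M.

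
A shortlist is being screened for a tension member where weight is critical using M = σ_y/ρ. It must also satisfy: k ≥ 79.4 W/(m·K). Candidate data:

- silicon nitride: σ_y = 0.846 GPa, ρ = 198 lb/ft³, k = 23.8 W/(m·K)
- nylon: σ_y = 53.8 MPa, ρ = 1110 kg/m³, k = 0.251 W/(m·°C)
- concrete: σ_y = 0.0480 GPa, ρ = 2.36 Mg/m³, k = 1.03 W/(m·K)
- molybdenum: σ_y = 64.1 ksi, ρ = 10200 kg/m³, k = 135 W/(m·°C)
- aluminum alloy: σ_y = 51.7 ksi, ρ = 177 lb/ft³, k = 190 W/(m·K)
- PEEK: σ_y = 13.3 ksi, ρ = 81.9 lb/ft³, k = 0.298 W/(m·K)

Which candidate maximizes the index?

Screen on constraints: k ≥ 79.4 W/(m·K). Survivors: molybdenum, aluminum alloy.
Putting every candidate on a common basis:
  molybdenum: σ_y = 442.0 MPa, ρ = 10200 kg/m³
  aluminum alloy: σ_y = 356.5 MPa, ρ = 2835 kg/m³
  aluminum alloy: M = 126 kN·m/kg
  molybdenum: M = 43.3 kN·m/kg
Aluminum alloy has the largest M.

aluminum alloy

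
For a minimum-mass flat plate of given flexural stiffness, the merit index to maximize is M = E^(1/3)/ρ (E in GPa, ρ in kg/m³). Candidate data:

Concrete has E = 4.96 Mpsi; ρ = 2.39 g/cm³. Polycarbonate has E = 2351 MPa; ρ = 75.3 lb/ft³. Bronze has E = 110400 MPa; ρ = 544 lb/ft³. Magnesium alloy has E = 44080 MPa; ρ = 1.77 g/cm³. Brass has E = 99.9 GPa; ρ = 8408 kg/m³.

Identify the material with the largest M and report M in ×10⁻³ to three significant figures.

magnesium alloy, M = 2.00×10⁻³

Normalizing units and computing the index:
  concrete: E = 34.20 GPa, ρ = 2390 kg/m³
  polycarbonate: E = 2.351 GPa, ρ = 1206 kg/m³
  bronze: E = 110.4 GPa, ρ = 8714 kg/m³
  magnesium alloy: E = 44.08 GPa, ρ = 1770 kg/m³
  brass: E = 99.90 GPa, ρ = 8408 kg/m³
  magnesium alloy: M = 2.00×10⁻³
  concrete: M = 1.36×10⁻³
  polycarbonate: M = 1.10×10⁻³
  brass: M = 0.552×10⁻³
  bronze: M = 0.551×10⁻³
Magnesium alloy ranks first.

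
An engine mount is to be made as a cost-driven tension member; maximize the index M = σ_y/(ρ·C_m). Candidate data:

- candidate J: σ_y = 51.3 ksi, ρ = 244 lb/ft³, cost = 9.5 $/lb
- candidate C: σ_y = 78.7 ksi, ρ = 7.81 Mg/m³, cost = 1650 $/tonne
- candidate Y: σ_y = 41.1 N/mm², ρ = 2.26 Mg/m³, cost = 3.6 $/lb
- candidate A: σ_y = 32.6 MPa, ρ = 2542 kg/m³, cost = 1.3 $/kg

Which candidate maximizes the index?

Putting every candidate on a common basis:
  candidate J: σ_y = 353.7 MPa, ρ = 3909 kg/m³, cost = 20.94 $/kg
  candidate C: σ_y = 542.6 MPa, ρ = 7810 kg/m³, cost = 1.650 $/kg
  candidate Y: σ_y = 41.10 MPa, ρ = 2260 kg/m³, cost = 7.937 $/kg
  candidate A: σ_y = 32.60 MPa, ρ = 2542 kg/m³, cost = 1.300 $/kg
  candidate C: M = 42.1 kN·m per $
  candidate A: M = 9.87 kN·m per $
  candidate J: M = 4.32 kN·m per $
  candidate Y: M = 2.29 kN·m per $
Highest index: candidate C.

candidate C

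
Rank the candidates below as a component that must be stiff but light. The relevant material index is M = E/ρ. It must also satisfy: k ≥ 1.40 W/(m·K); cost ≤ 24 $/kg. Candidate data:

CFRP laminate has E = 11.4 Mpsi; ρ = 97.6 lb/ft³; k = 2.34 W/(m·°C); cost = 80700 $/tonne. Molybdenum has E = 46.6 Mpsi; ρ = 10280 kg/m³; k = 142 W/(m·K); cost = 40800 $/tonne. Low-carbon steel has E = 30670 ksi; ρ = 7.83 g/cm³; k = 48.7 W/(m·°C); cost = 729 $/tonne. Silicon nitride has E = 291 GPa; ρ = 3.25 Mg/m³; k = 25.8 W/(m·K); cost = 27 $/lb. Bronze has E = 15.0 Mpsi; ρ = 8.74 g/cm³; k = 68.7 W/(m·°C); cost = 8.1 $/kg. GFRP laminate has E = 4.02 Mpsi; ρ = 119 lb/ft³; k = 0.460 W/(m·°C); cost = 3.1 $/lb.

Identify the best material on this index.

Screen on constraints: k ≥ 1.40 W/(m·K); cost ≤ 24 $/kg. Survivors: low-carbon steel, bronze.
In SI units:
  low-carbon steel: E = 211.5 GPa, ρ = 7830 kg/m³
  bronze: E = 103.4 GPa, ρ = 8740 kg/m³
  low-carbon steel: M = 27.0 MN·m/kg
  bronze: M = 11.8 MN·m/kg
Low-carbon steel has the largest M.

low-carbon steel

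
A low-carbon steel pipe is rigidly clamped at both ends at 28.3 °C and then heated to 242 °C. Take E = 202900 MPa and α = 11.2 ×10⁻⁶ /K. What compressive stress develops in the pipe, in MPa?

486 MPa

E = 202900 MPa = 202.9 GPa.
ΔT = 213.7 K. Constrained thermal stress σ = E·α·ΔT = 202.9×10³ MPa × 11.2×10⁻⁶ × 213.7 = 486 MPa (compressive).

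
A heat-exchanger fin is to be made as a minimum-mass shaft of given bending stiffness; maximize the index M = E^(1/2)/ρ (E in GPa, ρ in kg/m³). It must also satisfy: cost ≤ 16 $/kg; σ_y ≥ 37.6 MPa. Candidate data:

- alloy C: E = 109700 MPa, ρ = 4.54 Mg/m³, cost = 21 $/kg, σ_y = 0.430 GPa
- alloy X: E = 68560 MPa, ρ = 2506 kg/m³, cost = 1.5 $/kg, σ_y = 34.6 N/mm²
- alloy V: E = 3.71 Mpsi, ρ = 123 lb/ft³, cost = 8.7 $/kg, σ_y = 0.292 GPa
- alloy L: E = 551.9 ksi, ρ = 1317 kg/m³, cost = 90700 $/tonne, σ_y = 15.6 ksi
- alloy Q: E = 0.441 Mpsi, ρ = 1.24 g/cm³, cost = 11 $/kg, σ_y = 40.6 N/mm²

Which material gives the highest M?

alloy V

Screen on constraints: cost ≤ 16 $/kg; σ_y ≥ 37.6 MPa. Survivors: alloy V, alloy Q.
In SI units:
  alloy V: E = 25.58 GPa, ρ = 1970 kg/m³
  alloy Q: E = 3.041 GPa, ρ = 1240 kg/m³
  alloy V: M = 2.57×10⁻³
  alloy Q: M = 1.41×10⁻³
Alloy V has the largest M.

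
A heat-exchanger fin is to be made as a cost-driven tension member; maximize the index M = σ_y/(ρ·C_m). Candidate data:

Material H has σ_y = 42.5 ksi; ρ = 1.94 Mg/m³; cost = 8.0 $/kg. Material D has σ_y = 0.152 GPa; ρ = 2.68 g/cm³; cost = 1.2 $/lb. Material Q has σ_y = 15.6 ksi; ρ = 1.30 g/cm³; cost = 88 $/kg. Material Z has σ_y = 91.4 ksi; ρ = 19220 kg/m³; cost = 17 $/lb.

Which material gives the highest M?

Putting every candidate on a common basis:
  material H: σ_y = 293.0 MPa, ρ = 1940 kg/m³, cost = 8.000 $/kg
  material D: σ_y = 152.0 MPa, ρ = 2680 kg/m³, cost = 2.646 $/kg
  material Q: σ_y = 107.6 MPa, ρ = 1300 kg/m³, cost = 88.00 $/kg
  material Z: σ_y = 630.2 MPa, ρ = 19220 kg/m³, cost = 37.48 $/kg
  material D: M = 21.4 kN·m per $
  material H: M = 18.9 kN·m per $
  material Q: M = 0.940 kN·m per $
  material Z: M = 0.875 kN·m per $
Material D ranks first.

material D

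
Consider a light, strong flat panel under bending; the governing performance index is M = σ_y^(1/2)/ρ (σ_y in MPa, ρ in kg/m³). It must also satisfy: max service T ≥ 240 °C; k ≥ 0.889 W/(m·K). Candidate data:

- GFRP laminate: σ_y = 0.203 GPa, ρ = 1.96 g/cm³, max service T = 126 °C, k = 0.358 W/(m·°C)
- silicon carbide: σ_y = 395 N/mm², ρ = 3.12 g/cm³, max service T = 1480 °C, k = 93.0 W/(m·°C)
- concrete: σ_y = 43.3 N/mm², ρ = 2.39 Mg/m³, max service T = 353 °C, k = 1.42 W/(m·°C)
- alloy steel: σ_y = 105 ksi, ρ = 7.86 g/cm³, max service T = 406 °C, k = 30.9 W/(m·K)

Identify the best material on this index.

silicon carbide

Screen on constraints: max service T ≥ 240 °C; k ≥ 0.889 W/(m·K). Survivors: silicon carbide, concrete, alloy steel.
In SI units:
  silicon carbide: σ_y = 395.0 MPa, ρ = 3120 kg/m³
  concrete: σ_y = 43.30 MPa, ρ = 2390 kg/m³
  alloy steel: σ_y = 723.9 MPa, ρ = 7860 kg/m³
  silicon carbide: M = 6.37×10⁻³
  alloy steel: M = 3.42×10⁻³
  concrete: M = 2.75×10⁻³
Silicon carbide has the largest M.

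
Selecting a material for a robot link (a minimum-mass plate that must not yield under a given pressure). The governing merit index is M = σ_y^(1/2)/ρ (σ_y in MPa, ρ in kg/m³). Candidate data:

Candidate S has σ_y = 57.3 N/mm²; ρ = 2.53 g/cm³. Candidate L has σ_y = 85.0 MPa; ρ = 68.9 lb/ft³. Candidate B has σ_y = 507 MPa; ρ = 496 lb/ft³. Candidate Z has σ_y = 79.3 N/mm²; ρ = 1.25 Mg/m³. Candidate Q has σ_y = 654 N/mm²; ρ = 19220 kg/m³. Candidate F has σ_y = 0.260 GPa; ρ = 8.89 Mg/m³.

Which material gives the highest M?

candidate L

Normalizing units and computing the index:
  candidate S: σ_y = 57.30 MPa, ρ = 2530 kg/m³
  candidate L: σ_y = 85.00 MPa, ρ = 1104 kg/m³
  candidate B: σ_y = 507.0 MPa, ρ = 7945 kg/m³
  candidate Z: σ_y = 79.30 MPa, ρ = 1250 kg/m³
  candidate Q: σ_y = 654.0 MPa, ρ = 19220 kg/m³
  candidate F: σ_y = 260.0 MPa, ρ = 8890 kg/m³
  candidate L: M = 8.35×10⁻³
  candidate Z: M = 7.12×10⁻³
  candidate S: M = 2.99×10⁻³
  candidate B: M = 2.83×10⁻³
  candidate F: M = 1.81×10⁻³
  candidate Q: M = 1.33×10⁻³
Candidate L ranks first.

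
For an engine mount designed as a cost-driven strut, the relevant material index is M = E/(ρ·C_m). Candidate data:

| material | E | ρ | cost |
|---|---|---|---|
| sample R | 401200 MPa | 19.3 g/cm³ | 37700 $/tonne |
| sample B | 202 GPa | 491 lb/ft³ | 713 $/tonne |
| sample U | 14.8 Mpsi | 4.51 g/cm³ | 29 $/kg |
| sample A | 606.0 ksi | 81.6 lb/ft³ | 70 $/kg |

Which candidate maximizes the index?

sample B

Convert each candidate to consistent units, then evaluate M:
  sample R: E = 401.2 GPa, ρ = 19300 kg/m³, cost = 37.70 $/kg
  sample B: E = 202.0 GPa, ρ = 7865 kg/m³, cost = 0.7130 $/kg
  sample U: E = 102.0 GPa, ρ = 4510 kg/m³, cost = 29.00 $/kg
  sample A: E = 4.178 GPa, ρ = 1307 kg/m³, cost = 70.00 $/kg
  sample B: M = 36.0 MN·m per $
  sample U: M = 0.780 MN·m per $
  sample R: M = 0.551 MN·m per $
  sample A: M = 0.0457 MN·m per $
The maximum is for sample B.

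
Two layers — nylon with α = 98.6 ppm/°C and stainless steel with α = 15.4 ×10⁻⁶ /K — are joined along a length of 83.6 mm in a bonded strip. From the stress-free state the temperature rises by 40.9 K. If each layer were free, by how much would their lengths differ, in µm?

284 µm

Δα = |98.6 − 15.4|×10⁻⁶/K = 83.2×10⁻⁶/K.
ΔL_mismatch = Δα·L·ΔT = 83.2×10⁻⁶ × 83.6 mm × 40.9 K = 284 µm.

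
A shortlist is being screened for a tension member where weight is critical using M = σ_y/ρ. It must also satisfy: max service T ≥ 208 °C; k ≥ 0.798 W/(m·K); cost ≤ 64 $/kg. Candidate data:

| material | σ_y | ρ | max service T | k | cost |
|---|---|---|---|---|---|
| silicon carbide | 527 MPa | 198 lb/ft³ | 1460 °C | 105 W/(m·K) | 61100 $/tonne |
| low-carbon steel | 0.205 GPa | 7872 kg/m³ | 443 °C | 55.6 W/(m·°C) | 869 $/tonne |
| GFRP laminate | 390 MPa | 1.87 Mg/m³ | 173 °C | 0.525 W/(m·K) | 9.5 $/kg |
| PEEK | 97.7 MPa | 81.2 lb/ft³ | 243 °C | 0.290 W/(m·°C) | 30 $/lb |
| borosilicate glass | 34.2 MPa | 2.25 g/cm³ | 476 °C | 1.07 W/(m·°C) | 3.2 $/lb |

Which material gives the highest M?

silicon carbide

Screen on constraints: max service T ≥ 208 °C; k ≥ 0.798 W/(m·K); cost ≤ 64 $/kg. Survivors: silicon carbide, low-carbon steel, borosilicate glass.
Putting every candidate on a common basis:
  silicon carbide: σ_y = 527.0 MPa, ρ = 3172 kg/m³
  low-carbon steel: σ_y = 205.0 MPa, ρ = 7872 kg/m³
  borosilicate glass: σ_y = 34.20 MPa, ρ = 2250 kg/m³
  silicon carbide: M = 166 kN·m/kg
  low-carbon steel: M = 26.0 kN·m/kg
  borosilicate glass: M = 15.2 kN·m/kg
The maximum is for silicon carbide.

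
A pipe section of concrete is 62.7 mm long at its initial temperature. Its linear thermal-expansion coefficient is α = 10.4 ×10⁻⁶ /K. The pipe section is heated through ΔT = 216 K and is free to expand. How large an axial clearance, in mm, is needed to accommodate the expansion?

ΔL = α·L₀·ΔT = 10.4×10⁻⁶ × 62.7 mm × 216.0 K = 0.141 mm.

0.141 mm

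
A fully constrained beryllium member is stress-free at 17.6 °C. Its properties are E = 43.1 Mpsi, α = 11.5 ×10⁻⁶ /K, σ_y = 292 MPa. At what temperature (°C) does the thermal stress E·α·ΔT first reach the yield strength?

103 °C

E = 43.1 Mpsi = 297.2 GPa.
E·α·ΔT = 292.0 MPa ⇒ ΔT = 292.0 / (297.2×10³ × 11.5×10⁻⁶) = 85.45 K.
T = 17.6 + 85.45 = 103.0 °C.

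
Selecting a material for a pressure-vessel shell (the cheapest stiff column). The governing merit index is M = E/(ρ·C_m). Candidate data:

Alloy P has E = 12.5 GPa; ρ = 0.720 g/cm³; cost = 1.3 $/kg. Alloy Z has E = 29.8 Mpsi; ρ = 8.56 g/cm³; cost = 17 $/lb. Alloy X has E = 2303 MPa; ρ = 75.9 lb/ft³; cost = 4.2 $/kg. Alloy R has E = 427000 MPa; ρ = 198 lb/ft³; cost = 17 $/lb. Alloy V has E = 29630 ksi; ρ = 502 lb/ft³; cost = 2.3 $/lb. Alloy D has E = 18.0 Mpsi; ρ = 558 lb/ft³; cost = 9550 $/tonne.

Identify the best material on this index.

After converting to SI:
  alloy P: E = 12.50 GPa, ρ = 720.0 kg/m³, cost = 1.300 $/kg
  alloy Z: E = 205.5 GPa, ρ = 8560 kg/m³, cost = 37.48 $/kg
  alloy X: E = 2.303 GPa, ρ = 1216 kg/m³, cost = 4.200 $/kg
  alloy R: E = 427.0 GPa, ρ = 3172 kg/m³, cost = 37.48 $/kg
  alloy V: E = 204.3 GPa, ρ = 8041 kg/m³, cost = 5.071 $/kg
  alloy D: E = 124.1 GPa, ρ = 8938 kg/m³, cost = 9.550 $/kg
  alloy P: M = 13.4 MN·m per $
  alloy V: M = 5.01 MN·m per $
  alloy R: M = 3.59 MN·m per $
  alloy D: M = 1.45 MN·m per $
  alloy Z: M = 0.640 MN·m per $
  alloy X: M = 0.451 MN·m per $
Alloy P ranks first.

alloy P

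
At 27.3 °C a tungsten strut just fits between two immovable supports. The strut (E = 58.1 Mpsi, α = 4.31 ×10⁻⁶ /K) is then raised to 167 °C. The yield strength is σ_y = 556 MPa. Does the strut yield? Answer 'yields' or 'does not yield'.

E = 58.1 Mpsi = 400.6 GPa.
ΔT = 139.7 K. Constrained thermal stress σ = E·α·ΔT = 400.6×10³ MPa × 4.31×10⁻⁶ × 139.7 = 241 MPa (compressive).
Compare to σ_y = 556 MPa: σ < σ_y, so it does not yield.

does not yield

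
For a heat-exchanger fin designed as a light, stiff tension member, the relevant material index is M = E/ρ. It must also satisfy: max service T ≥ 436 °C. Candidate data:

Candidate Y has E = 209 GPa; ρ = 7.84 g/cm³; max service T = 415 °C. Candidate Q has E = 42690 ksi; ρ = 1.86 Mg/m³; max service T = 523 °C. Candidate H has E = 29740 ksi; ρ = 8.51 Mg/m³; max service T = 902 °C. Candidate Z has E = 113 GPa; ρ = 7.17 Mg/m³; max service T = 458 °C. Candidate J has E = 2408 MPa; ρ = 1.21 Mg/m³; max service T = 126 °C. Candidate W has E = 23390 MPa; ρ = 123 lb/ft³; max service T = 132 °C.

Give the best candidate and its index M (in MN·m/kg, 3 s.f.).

candidate Q, M = 158 MN·m/kg

Screen on constraints: max service T ≥ 436 °C. Survivors: candidate Q, candidate H, candidate Z.
After converting to SI:
  candidate Q: E = 294.3 GPa, ρ = 1860 kg/m³
  candidate H: E = 205.1 GPa, ρ = 8510 kg/m³
  candidate Z: E = 113.0 GPa, ρ = 7170 kg/m³
  candidate Q: M = 158 MN·m/kg
  candidate H: M = 24.1 MN·m/kg
  candidate Z: M = 15.8 MN·m/kg
Candidate Q ranks first.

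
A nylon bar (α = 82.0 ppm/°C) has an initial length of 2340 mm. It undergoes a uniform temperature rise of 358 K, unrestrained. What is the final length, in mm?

ΔL = α·L₀·ΔT = 82.0×10⁻⁶ × 2340 mm × 358.0 K = 68.7 mm.
L = L₀ + ΔL = 2340 + 68.7 = 2408.7 mm.

2408.7 mm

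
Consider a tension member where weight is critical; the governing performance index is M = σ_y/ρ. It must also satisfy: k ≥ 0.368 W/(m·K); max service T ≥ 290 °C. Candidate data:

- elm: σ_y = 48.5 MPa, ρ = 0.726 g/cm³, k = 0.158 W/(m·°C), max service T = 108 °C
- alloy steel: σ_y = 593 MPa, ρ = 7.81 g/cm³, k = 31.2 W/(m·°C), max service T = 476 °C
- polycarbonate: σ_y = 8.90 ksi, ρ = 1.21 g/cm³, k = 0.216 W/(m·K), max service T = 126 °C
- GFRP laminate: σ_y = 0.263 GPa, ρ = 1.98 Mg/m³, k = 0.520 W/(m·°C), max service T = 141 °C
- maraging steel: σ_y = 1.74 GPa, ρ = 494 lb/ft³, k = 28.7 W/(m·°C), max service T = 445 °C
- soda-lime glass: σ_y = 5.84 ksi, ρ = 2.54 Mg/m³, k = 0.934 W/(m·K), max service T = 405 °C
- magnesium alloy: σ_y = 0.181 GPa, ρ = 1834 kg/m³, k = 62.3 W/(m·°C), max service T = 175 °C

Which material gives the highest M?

Screen on constraints: k ≥ 0.368 W/(m·K); max service T ≥ 290 °C. Survivors: alloy steel, maraging steel, soda-lime glass.
Convert each candidate to consistent units, then evaluate M:
  alloy steel: σ_y = 593.0 MPa, ρ = 7810 kg/m³
  maraging steel: σ_y = 1740 MPa, ρ = 7913 kg/m³
  soda-lime glass: σ_y = 40.27 MPa, ρ = 2540 kg/m³
  maraging steel: M = 220 kN·m/kg
  alloy steel: M = 75.9 kN·m/kg
  soda-lime glass: M = 15.9 kN·m/kg
Maraging steel ranks first.

maraging steel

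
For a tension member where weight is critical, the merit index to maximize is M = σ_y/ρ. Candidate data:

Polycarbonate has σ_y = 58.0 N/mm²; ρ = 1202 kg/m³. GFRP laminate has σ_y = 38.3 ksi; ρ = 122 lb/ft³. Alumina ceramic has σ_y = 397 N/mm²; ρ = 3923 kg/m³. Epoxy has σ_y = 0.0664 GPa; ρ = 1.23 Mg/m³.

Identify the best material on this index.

Normalizing units and computing the index:
  polycarbonate: σ_y = 58.00 MPa, ρ = 1202 kg/m³
  GFRP laminate: σ_y = 264.1 MPa, ρ = 1954 kg/m³
  alumina ceramic: σ_y = 397.0 MPa, ρ = 3923 kg/m³
  epoxy: σ_y = 66.40 MPa, ρ = 1230 kg/m³
  GFRP laminate: M = 135 kN·m/kg
  alumina ceramic: M = 101 kN·m/kg
  epoxy: M = 54.0 kN·m/kg
  polycarbonate: M = 48.3 kN·m/kg
GFRP laminate ranks first.

GFRP laminate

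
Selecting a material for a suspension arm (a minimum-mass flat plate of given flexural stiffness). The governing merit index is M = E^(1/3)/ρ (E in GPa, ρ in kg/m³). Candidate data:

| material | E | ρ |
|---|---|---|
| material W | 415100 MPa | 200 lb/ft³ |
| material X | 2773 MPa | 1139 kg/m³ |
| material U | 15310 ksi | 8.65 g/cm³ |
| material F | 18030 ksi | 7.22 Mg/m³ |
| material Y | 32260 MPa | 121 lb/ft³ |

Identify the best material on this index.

Convert each candidate to consistent units, then evaluate M:
  material W: E = 415.1 GPa, ρ = 3204 kg/m³
  material X: E = 2.773 GPa, ρ = 1139 kg/m³
  material U: E = 105.6 GPa, ρ = 8650 kg/m³
  material F: E = 124.3 GPa, ρ = 7220 kg/m³
  material Y: E = 32.26 GPa, ρ = 1938 kg/m³
  material W: M = 2.33×10⁻³
  material Y: M = 1.64×10⁻³
  material X: M = 1.23×10⁻³
  material F: M = 0.691×10⁻³
  material U: M = 0.546×10⁻³
The maximum is for material W.

material W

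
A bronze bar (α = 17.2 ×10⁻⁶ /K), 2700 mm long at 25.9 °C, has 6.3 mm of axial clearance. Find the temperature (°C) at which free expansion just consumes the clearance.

162 °C

α·L₀·ΔT = 6.3 mm ⇒ ΔT = 6.3 / (17.2×10⁻⁶ × 2700.0) = 135.7 K.
T = 25.9 + 135.7 = 161.6 °C.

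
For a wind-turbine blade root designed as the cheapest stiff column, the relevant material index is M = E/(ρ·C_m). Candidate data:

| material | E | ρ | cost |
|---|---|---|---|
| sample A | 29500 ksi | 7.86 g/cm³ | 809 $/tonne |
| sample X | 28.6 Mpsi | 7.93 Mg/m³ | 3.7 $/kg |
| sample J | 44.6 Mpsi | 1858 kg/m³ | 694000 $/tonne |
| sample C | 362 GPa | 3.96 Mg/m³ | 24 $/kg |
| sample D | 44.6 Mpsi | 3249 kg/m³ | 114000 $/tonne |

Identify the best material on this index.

After converting to SI:
  sample A: E = 203.4 GPa, ρ = 7860 kg/m³, cost = 0.8090 $/kg
  sample X: E = 197.2 GPa, ρ = 7930 kg/m³, cost = 3.700 $/kg
  sample J: E = 307.5 GPa, ρ = 1858 kg/m³, cost = 694.0 $/kg
  sample C: E = 362.0 GPa, ρ = 3960 kg/m³, cost = 24.00 $/kg
  sample D: E = 307.5 GPa, ρ = 3249 kg/m³, cost = 114.0 $/kg
  sample A: M = 32.0 MN·m per $
  sample X: M = 6.72 MN·m per $
  sample C: M = 3.81 MN·m per $
  sample D: M = 0.830 MN·m per $
  sample J: M = 0.238 MN·m per $
Highest index: sample A.

sample A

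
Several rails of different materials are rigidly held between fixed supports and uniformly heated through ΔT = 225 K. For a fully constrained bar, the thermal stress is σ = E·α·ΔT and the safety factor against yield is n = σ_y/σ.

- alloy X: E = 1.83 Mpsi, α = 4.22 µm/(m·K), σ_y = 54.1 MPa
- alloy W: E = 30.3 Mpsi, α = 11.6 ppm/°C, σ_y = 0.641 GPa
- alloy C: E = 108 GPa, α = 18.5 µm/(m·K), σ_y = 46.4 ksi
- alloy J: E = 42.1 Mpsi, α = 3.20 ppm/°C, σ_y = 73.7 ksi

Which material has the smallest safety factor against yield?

Per material, after unit conversion:
  alloy X: E = 12.62, α = 4.22, σ_y = 54.10 → σ = 12.0 MPa, n = 4.52
  alloy W: E = 208.9, α = 11.6, σ_y = 641.0 → σ = 545 MPa, n = 1.18
  alloy C: E = 108.0, α = 18.5, σ_y = 319.9 → σ = 450 MPa, n = 0.712
  alloy J: E = 290.3, α = 3.20, σ_y = 508.1 → σ = 209 MPa, n = 2.43
Alloy C has the lowest safety factor, n = 0.712.

alloy C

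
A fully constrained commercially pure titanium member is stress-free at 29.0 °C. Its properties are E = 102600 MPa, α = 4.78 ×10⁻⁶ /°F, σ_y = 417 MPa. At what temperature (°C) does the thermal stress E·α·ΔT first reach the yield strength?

E = 102600 MPa = 102.6 GPa.
α = 4.78×10⁻⁶/°F × 9/5 = 8.60×10⁻⁶/K.
E·α·ΔT = 417.0 MPa ⇒ ΔT = 417.0 / (102.6×10³ × 8.60×10⁻⁶) = 472.4 K.
T = 29.0 + 472.4 = 501.4 °C.

501 °C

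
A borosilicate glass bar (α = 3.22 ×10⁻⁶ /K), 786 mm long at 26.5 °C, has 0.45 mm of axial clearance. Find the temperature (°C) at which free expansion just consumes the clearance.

204 °C

α·L₀·ΔT = 0.45 mm ⇒ ΔT = 0.45 / (3.22×10⁻⁶ × 786.0) = 177.8 K.
T = 26.5 + 177.8 = 204.3 °C.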